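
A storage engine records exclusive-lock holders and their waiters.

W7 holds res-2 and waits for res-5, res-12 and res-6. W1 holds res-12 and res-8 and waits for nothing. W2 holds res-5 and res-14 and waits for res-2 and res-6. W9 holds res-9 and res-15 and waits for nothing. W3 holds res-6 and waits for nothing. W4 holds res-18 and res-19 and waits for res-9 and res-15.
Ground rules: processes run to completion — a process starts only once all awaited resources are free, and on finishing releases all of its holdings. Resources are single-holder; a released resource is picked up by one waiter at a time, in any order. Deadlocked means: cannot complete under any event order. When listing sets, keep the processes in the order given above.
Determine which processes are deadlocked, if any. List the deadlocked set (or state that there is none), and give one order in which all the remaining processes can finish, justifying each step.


Deadlocked set: W7 and W2.
Key observation: along W7 -> W2 -> W7, each member waits on what the next one holds — a deadlock; no other process is dragged down with it.
One completion order for the rest: W9, W3, W4, W1.
Step-by-step check:
  W9: no waits; runs immediately, freeing res-9 and res-15
  W3: no waits; runs immediately, freeing res-6
  run W4 (all its waits — res-9 and res-15 — are resolved); releases res-18 and res-19
  W1: no waits; runs immediately, freeing res-12 and res-8


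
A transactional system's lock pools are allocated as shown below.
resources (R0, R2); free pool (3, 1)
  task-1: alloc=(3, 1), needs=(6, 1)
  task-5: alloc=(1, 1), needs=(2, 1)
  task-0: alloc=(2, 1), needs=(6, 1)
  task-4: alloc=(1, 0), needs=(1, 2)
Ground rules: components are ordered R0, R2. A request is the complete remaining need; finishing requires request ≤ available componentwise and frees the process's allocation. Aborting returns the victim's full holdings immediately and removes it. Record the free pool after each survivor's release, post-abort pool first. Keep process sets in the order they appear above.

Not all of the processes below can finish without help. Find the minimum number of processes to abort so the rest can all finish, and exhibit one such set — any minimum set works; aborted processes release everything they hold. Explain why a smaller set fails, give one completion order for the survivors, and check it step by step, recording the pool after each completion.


Abort task-1.
Key observation: aborting task-1 returns (3, 1), and task-0 — hopeless before — runs at step 2 with the returned capacity in the pool.
Minimality: the empty abort set fails — the state is deadlocked as it stands.
Survivors finish in the order: task-4, task-0, task-5. Verifying each step (pool after the aborts first):
  pool = (6, 2)
  task-4 needs (1, 2) <= (6, 2) -> finishes; pool += (1, 0) = (7, 2)
  task-0 needs (6, 1) <= (7, 2) -> finishes; pool += (2, 1) = (9, 3)
  task-5 needs (2, 1) <= (9, 3) -> finishes; pool += (1, 1) = (10, 4)


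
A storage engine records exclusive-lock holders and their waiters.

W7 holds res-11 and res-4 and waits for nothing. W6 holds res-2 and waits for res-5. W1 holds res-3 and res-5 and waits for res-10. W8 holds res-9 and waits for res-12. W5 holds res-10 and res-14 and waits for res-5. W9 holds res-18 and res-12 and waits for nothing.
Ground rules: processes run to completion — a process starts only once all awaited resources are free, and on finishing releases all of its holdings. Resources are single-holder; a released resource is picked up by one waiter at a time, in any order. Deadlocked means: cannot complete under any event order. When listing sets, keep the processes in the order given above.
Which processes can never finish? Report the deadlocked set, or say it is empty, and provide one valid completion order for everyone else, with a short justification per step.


The deadlocked set is W6, W1 and W5.
Key observation: the wait chain closes on itself along W1 -> W5 -> W1; W6 waits into the deadlock from upstream.
A valid finishing order for the others: W9, W7, W8.
Verifying each step:
  W9 waits on nothing -> runs at once and releases res-18 and res-12
  W7 waits on nothing -> runs at once and releases res-11 and res-4
  W8: everything it awaited (res-12) is free; runs, freeing res-9


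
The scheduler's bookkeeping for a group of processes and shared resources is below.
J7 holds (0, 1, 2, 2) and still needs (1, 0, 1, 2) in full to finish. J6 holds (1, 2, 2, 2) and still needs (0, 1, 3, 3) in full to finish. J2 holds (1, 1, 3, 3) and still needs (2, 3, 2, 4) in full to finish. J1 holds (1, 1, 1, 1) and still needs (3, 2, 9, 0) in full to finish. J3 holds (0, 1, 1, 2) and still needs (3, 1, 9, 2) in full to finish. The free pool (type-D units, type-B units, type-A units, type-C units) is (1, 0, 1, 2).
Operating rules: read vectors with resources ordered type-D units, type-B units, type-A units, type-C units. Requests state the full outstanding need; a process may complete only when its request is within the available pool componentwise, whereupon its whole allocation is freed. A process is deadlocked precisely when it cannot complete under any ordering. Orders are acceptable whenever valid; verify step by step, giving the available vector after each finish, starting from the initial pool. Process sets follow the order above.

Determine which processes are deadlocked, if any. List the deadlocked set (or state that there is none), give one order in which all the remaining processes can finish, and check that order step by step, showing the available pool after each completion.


Deadlocked set: J1 and J3.
Key observation: no order helps: past J7, J6, J2, the free pool tops out at (3, 4, 8, 9), below what each blocked process needs in type-A units.
One completion order for the rest: J7, J6, J2. Check, step by step:
  pool = (1, 0, 1, 2)
  J7 needs (1, 0, 1, 2) <= (1, 0, 1, 2) -> finishes; pool += (0, 1, 2, 2) = (1, 1, 3, 4)
  J6 needs (0, 1, 3, 3) <= (1, 1, 3, 4) -> finishes; pool += (1, 2, 2, 2) = (2, 3, 5, 6)
  J2 needs (2, 3, 2, 4) <= (2, 3, 5, 6) -> finishes; pool += (1, 1, 3, 3) = (3, 4, 8, 9)
The stuck group stays short no matter what:
  J1 still needs (3, 2, 9, 0) but only (3, 4, 8, 9) is free — short on type-A units
  J3 still needs (3, 1, 9, 2) but only (3, 4, 8, 9) is free — short on type-A units


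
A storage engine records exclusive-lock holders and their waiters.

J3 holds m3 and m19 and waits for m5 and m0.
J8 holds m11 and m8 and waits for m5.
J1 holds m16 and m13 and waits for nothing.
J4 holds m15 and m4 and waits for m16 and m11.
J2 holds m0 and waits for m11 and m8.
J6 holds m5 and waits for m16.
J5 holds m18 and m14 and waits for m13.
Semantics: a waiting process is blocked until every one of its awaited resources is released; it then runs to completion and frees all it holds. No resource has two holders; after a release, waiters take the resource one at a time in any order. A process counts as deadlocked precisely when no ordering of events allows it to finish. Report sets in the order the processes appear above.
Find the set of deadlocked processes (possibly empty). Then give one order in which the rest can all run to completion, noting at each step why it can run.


Nothing here is deadlocked.
Key observation: the wait relation is loop-free; peeling off processes with no waits unwinds the whole state.
One completion order for the rest: J1, J6, J8, J2, J4, J5, J3.
Walking it through:
  J1 waits on nothing -> runs at once and releases m16 and m13
  run J6 (all its waits — m16 — are resolved); releases m5
  run J8 (all its waits — m5 — are resolved); releases m11 and m8
  run J2 (all its waits — m11 and m8 — are resolved); releases m0
  run J4 (all its waits — m16 and m11 — are resolved); releases m15 and m4
  run J5 (all its waits — m13 — are resolved); releases m18 and m14
  run J3 (all its waits — m5 and m0 — are resolved); releases m3 and m19


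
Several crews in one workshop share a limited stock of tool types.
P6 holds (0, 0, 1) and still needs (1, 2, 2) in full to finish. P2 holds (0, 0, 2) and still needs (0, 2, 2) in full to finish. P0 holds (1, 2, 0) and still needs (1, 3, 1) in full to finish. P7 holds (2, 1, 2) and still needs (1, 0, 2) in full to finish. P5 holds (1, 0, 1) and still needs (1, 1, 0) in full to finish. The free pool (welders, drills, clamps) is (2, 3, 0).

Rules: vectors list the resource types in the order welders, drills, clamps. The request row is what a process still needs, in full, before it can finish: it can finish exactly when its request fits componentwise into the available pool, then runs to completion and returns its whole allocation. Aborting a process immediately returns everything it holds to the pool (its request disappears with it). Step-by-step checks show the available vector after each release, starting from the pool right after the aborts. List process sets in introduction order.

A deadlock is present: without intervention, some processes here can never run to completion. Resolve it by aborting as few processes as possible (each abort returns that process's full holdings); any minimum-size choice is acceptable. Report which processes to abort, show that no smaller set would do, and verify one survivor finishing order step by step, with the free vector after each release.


Minimum abort set: P6.
Key observation: before aborting P6, P7 was permanently blocked — no order could ever run it; afterwards it completes at step 2.
Why nothing smaller works: aborting no one leaves the state deadlocked as given.
One survivor order: P5, P7, P0, P2. Verifying each step (post-abort pool first):
  pool = (2, 3, 1)
  P5: need (1, 1, 0) fits (2, 3, 1); releases (1, 0, 1), pool now (3, 3, 2)
  P7: need (1, 0, 2) fits (3, 3, 2); releases (2, 1, 2), pool now (5, 4, 4)
  P0: need (1, 3, 1) fits (5, 4, 4); releases (1, 2, 0), pool now (6, 6, 4)
  P2: need (0, 2, 2) fits (6, 6, 4); releases (0, 0, 2), pool now (6, 6, 6)


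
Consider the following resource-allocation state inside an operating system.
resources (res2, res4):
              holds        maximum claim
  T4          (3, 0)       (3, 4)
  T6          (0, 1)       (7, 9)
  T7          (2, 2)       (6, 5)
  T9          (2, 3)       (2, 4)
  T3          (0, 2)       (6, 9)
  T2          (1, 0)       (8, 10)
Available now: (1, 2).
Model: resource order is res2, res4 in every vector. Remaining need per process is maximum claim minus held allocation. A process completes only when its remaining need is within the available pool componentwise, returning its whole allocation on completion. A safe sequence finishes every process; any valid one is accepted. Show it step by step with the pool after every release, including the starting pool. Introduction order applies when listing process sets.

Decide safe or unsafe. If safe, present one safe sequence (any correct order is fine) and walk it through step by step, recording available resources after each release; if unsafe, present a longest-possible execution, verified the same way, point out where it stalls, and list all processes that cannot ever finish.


The state is SAFE; one workable sequence: T9, T4, T7, T3, T6, T2.
Key observation: T3 is the earliest step where a requested resource binds exactly: need (6, 7), pool (8, 7) at its turn.
Verifying each step:
  pool = (1, 2)
  T9: need (0, 1) fits (1, 2); releases (2, 3), pool now (3, 5)
  T4: need (0, 4) fits (3, 5); releases (3, 0), pool now (6, 5)
  T7: need (4, 3) fits (6, 5); releases (2, 2), pool now (8, 7)
  T3: need (6, 7) fits (8, 7); releases (0, 2), pool now (8, 9)
  T6: need (7, 8) fits (8, 9); releases (0, 1), pool now (8, 10)
  T2: need (7, 10) fits (8, 10); releases (1, 0), pool now (9, 10)


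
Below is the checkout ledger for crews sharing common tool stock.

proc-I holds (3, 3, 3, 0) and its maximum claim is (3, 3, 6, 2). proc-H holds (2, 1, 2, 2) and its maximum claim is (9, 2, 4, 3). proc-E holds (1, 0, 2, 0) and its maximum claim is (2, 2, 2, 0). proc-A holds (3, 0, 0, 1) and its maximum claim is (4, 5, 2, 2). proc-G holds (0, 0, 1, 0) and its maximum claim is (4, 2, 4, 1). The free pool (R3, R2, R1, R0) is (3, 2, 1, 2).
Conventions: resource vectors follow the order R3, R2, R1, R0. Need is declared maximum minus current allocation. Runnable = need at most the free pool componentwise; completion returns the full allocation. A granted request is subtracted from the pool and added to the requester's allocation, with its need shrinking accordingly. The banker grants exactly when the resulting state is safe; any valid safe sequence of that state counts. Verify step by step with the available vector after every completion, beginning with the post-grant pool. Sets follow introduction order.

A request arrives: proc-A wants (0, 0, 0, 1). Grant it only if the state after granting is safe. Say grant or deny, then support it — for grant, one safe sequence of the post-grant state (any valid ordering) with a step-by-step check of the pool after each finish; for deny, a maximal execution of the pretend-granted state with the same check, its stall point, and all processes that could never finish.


DENY. Granting would leave the state unsafe.
Key observation: after proc-E, proc-G the pool peaks at (4, 2, 4, 1), and each blocked process is short somewhere: proc-I on R0; proc-H on R3; proc-A on R2.
Pretend the grant happened; the run proc-E, proc-G goes as far as possible. Check, step by step:
  pool = (3, 2, 1, 1)
  proc-E: need (1, 2, 0, 0) fits (3, 2, 1, 1); releases (1, 0, 2, 0), pool now (4, 2, 3, 1)
  proc-G: need (4, 2, 3, 1) fits (4, 2, 3, 1); releases (0, 0, 1, 0), pool now (4, 2, 4, 1)
  blocked: proc-I wants (0, 0, 3, 2), pool (4, 2, 4, 1) — not enough R0
  blocked: proc-H wants (7, 1, 2, 1), pool (4, 2, 4, 1) — not enough R3
  blocked: proc-A wants (1, 5, 2, 0), pool (4, 2, 4, 1) — not enough R2
Post-grant, the permanently blocked set is proc-I, proc-H and proc-A.


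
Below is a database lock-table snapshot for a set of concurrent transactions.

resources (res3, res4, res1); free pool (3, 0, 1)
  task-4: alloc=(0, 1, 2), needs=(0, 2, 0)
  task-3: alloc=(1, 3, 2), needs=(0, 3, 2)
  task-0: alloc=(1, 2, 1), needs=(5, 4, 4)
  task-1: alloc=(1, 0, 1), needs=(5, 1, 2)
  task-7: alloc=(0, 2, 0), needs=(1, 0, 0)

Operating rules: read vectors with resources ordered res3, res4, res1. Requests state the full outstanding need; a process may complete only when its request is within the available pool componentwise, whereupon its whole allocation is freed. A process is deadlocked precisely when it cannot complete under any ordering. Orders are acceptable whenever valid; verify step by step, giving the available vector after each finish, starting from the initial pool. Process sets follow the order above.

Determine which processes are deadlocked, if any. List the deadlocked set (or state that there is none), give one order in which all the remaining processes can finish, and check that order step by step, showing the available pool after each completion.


Deadlocked set: task-0 and task-1.
Key observation: no order helps: past task-7, task-4, task-3, the free pool tops out at (4, 6, 5), below what each blocked process needs in res3.
One completion order for the rest: task-7, task-4, task-3. Check, step by step:
  pool = (3, 0, 1)
  task-7 needs (1, 0, 0) <= (3, 0, 1) -> finishes; pool += (0, 2, 0) = (3, 2, 1)
  task-4 needs (0, 2, 0) <= (3, 2, 1) -> finishes; pool += (0, 1, 2) = (3, 3, 3)
  task-3 needs (0, 3, 2) <= (3, 3, 3) -> finishes; pool += (1, 3, 2) = (4, 6, 5)
None of the blocked processes ever fits:
  blocked: task-0 wants (5, 4, 4), pool (4, 6, 5) — not enough res3
  blocked: task-1 wants (5, 1, 2), pool (4, 6, 5) — not enough res3


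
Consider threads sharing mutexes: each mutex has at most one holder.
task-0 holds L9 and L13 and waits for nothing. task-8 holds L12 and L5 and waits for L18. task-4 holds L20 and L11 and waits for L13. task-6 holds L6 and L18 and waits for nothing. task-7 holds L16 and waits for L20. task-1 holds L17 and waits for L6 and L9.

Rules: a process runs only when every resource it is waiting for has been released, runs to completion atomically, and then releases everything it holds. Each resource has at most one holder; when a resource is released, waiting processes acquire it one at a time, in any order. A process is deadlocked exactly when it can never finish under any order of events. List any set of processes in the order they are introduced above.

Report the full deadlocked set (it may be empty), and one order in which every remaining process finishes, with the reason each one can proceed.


Nothing here is deadlocked.
Key observation: the waits form no ring: some process can always run, and its releases unblock the others one by one.
One completion order for the rest: task-0, task-6, task-8, task-4, task-1, task-7.
Step-by-step check:
  run task-0 (it waits on nothing); releases L9 and L13
  run task-6 (it waits on nothing); releases L6 and L18
  run task-8 (all its waits — L18 — are resolved); releases L12 and L5
  run task-4 (all its waits — L13 — are resolved); releases L20 and L11
  run task-1 (all its waits — L6 and L9 — are resolved); releases L17
  run task-7 (all its waits — L20 — are resolved); releases L16


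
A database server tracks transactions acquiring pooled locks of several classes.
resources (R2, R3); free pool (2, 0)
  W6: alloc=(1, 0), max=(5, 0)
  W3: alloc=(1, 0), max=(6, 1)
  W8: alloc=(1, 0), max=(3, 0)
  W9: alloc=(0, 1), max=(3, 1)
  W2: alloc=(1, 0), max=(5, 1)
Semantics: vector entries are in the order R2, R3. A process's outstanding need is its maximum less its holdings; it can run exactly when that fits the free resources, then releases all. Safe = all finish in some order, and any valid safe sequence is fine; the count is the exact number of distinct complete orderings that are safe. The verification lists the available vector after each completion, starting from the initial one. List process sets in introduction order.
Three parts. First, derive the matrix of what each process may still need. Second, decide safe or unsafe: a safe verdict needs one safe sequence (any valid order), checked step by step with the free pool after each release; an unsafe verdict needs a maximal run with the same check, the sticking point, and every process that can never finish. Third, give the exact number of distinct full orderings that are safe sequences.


(1) Outstanding need per process (order R2, R3):
  W6: (4, 0)
  W3: (5, 1)
  W8: (2, 0)
  W9: (3, 0)
  W2: (4, 1)
(2) The state is UNSAFE.
Key observation: the pool after W8, W9 is (3, 1); every surviving request exceeds it in R2, so progress ends there.
Going as far as possible: W8, W9; after that, nothing fits. Verifying each step:
  pool = (2, 0)
  W8 needs (2, 0) <= (2, 0) -> finishes; pool += (1, 0) = (3, 0)
  W9 needs (3, 0) <= (3, 0) -> finishes; pool += (0, 1) = (3, 1)
  W6 still needs (4, 0) but only (3, 1) is free — short on R2
  W3 still needs (5, 1) but only (3, 1) is free — short on R2
  W2 still needs (4, 1) but only (3, 1) is free — short on R2
Permanently blocked: W6, W3 and W2.
(3) Exactly 0 of the possible complete orderings are safe sequences.


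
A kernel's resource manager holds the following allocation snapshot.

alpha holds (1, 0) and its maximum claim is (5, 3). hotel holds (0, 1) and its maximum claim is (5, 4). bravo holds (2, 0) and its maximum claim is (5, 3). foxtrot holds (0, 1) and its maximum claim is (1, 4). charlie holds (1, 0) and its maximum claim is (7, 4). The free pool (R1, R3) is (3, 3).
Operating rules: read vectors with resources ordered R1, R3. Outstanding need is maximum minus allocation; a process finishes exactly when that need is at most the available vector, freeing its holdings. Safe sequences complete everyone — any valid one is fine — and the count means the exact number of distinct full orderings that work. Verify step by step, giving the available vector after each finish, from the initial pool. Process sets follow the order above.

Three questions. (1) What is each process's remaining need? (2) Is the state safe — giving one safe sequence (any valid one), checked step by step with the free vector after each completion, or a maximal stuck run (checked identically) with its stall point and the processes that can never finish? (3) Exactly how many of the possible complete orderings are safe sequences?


(1) Outstanding need per process (order R1, R3):
  alpha: (4, 3)
  hotel: (5, 3)
  bravo: (3, 3)
  foxtrot: (1, 3)
  charlie: (6, 4)
(2) SAFE, for example via the order bravo, alpha, foxtrot, hotel, charlie.
Key observation: reading the order forward, bravo is the first process whose need (3, 3) meets the free pool (3, 3) exactly on a resource it requests.
Walking it through:
  pool = (3, 3)
  bravo needs (3, 3) <= (3, 3) -> finishes; pool += (2, 0) = (5, 3)
  alpha needs (4, 3) <= (5, 3) -> finishes; pool += (1, 0) = (6, 3)
  foxtrot needs (1, 3) <= (6, 3) -> finishes; pool += (0, 1) = (6, 4)
  hotel needs (5, 3) <= (6, 4) -> finishes; pool += (0, 1) = (6, 5)
  charlie needs (6, 4) <= (6, 5) -> finishes; pool += (1, 0) = (7, 5)
(3) The exact count: 13 of the possible complete orderings are safe sequences.


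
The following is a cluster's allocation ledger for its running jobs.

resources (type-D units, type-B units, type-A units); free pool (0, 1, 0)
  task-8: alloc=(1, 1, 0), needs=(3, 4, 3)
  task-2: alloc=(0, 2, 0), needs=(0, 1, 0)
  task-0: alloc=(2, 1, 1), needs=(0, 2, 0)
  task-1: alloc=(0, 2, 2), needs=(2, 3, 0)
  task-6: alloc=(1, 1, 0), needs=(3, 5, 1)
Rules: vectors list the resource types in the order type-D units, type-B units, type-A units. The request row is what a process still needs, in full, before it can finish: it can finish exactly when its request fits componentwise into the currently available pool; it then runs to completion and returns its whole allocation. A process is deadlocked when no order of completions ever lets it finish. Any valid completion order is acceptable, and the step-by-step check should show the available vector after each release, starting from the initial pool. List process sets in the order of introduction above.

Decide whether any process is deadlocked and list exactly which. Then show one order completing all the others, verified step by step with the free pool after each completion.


Deadlocked: task-8 and task-6.
Key observation: even finishing task-2, task-0, task-1 leaves just (2, 6, 3) free — too little type-D units for any of the remaining processes.
The rest can finish in the order task-2, task-0, task-1. Verifying each step:
  pool = (0, 1, 0)
  task-2 needs (0, 1, 0) <= (0, 1, 0) -> finishes; pool += (0, 2, 0) = (0, 3, 0)
  task-0 needs (0, 2, 0) <= (0, 3, 0) -> finishes; pool += (2, 1, 1) = (2, 4, 1)
  task-1 needs (2, 3, 0) <= (2, 4, 1) -> finishes; pool += (0, 2, 2) = (2, 6, 3)
The blocked processes can never fit:
  task-8 cannot run: need (3, 4, 3) vs free (2, 6, 3) (insufficient type-D units)
  task-6 cannot run: need (3, 5, 1) vs free (2, 6, 3) (insufficient type-D units)


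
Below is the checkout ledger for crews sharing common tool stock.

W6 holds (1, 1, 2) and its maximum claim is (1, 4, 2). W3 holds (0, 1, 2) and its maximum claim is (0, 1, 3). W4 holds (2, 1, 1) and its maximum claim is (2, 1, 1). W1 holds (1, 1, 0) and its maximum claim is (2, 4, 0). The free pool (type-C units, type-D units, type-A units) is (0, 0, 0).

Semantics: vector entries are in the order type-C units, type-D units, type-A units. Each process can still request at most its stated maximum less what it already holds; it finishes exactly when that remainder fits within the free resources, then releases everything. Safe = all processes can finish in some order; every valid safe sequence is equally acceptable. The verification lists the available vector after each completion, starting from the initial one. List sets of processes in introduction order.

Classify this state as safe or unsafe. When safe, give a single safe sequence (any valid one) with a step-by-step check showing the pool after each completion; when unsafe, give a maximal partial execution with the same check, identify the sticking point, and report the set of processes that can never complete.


UNSAFE.
Key observation: the wall is type-D units: completing W4, W3 brings the pool only to (2, 2, 3), and all the rest need more.
Going as far as possible: W4, W3; after that, nothing fits. Walking it through:
  pool = (0, 0, 0)
  run W4 (needs (0, 0, 0), free (0, 0, 0)); after release of (2, 1, 1) the pool is (2, 1, 1)
  run W3 (needs (0, 0, 1), free (2, 1, 1)); after release of (0, 1, 2) the pool is (2, 2, 3)
  blocked: W6 wants (0, 3, 0), pool (2, 2, 3) — not enough type-D units
  blocked: W1 wants (1, 3, 0), pool (2, 2, 3) — not enough type-D units
Processes that can never finish: W6 and W1.


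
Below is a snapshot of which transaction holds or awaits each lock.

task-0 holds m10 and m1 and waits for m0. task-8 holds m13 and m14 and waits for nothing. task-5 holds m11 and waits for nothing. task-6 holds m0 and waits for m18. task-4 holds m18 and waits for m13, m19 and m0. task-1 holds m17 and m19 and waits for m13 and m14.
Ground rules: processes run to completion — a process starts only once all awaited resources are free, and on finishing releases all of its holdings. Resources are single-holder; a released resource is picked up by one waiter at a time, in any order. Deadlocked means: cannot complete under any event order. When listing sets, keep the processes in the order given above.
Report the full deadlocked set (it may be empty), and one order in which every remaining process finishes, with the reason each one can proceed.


Deadlocked set: task-0, task-6 and task-4.
Key observation: the loop task-6 -> task-4 -> task-6 blocks itself forever; task-0 waits into the deadlock from upstream.
The rest can finish in the order task-5, task-8, task-1.
Step-by-step check:
  task-5: no waits; runs immediately, freeing m11
  task-8: no waits; runs immediately, freeing m13 and m14
  task-1: everything it awaited (m13 and m14) is free; runs, freeing m17 and m19


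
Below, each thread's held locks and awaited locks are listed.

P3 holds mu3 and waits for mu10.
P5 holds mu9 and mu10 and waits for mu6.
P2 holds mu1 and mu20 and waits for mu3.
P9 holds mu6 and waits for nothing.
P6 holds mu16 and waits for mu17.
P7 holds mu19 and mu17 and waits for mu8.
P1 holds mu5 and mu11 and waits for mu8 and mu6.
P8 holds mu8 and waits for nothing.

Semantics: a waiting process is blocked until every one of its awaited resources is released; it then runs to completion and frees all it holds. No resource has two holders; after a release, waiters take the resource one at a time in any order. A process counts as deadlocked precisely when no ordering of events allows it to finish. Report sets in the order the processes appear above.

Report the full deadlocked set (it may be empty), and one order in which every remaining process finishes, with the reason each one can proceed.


The deadlocked set is empty.
Key observation: no waiting chain loops back on itself — every chain ends at a process that waits on nothing, so everyone eventually runs.
The rest can finish in the order P8, P9, P5, P1, P3, P2, P7, P6.
Step-by-step check:
  P8: no waits; runs immediately, freeing mu8
  P9: no waits; runs immediately, freeing mu6
  run P5 (all its waits — mu6 — are resolved); releases mu9 and mu10
  run P1 (all its waits — mu8 and mu6 — are resolved); releases mu5 and mu11
  run P3 (all its waits — mu10 — are resolved); releases mu3
  run P2 (all its waits — mu3 — are resolved); releases mu1 and mu20
  run P7 (all its waits — mu8 — are resolved); releases mu19 and mu17
  run P6 (all its waits — mu17 — are resolved); releases mu16


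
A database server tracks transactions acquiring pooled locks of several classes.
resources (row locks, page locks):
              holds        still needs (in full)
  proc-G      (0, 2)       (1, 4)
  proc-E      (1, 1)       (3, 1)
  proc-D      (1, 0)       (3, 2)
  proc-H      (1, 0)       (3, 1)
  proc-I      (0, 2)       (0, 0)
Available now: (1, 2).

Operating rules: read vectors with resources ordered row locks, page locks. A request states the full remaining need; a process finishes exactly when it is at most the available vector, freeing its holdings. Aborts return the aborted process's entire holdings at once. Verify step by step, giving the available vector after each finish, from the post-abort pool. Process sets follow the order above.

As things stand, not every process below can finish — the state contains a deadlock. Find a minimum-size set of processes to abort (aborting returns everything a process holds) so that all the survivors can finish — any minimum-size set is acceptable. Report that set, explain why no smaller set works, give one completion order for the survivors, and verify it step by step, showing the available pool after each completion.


Abort proc-D and proc-H.
Key observation: proc-E had no path to completion before; after the abort of proc-D and proc-H ((2, 0) returned), step 3 is where it fits.
No one abort is enough; case by case: proc-G alone leaves proc-E blocked (short on row locks); proc-E alone leaves proc-D blocked (short on row locks); proc-D alone leaves proc-E blocked (short on row locks); proc-H alone leaves proc-E blocked (short on row locks); proc-I alone leaves proc-E blocked (short on row locks).
Survivors finish in the order: proc-I, proc-G, proc-E. Step-by-step check (pool after the aborts first):
  pool = (3, 2)
  proc-I: need (0, 0) fits (3, 2); releases (0, 2), pool now (3, 4)
  proc-G: need (1, 4) fits (3, 4); releases (0, 2), pool now (3, 6)
  proc-E: need (3, 1) fits (3, 6); releases (1, 1), pool now (4, 7)


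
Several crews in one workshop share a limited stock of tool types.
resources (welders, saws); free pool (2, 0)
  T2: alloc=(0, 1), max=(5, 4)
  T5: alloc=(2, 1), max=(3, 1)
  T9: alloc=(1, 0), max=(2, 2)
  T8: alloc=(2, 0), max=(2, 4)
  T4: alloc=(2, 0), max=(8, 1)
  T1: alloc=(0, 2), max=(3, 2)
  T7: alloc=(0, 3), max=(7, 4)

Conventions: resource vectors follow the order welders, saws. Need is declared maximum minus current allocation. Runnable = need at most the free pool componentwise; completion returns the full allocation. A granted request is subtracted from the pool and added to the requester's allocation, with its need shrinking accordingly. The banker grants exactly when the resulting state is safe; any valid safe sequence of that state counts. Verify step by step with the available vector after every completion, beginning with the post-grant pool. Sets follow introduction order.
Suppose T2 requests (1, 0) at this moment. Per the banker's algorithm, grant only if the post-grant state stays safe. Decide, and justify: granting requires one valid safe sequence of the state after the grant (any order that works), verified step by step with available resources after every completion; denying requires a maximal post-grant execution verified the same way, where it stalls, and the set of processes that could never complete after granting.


GRANT — the state after the grant stays safe, e.g. via T5, T1, T9, T2, T8, T7, T4.
Key observation: with (1, 0) left after the transfer, T5 can run at once — the state stays safe.
Step-by-step check of the post-grant state:
  pool = (1, 0)
  T5 needs (1, 0) <= (1, 0) -> finishes; pool += (2, 1) = (3, 1)
  T1 needs (3, 0) <= (3, 1) -> finishes; pool += (0, 2) = (3, 3)
  T9 needs (1, 2) <= (3, 3) -> finishes; pool += (1, 0) = (4, 3)
  T2 needs (4, 3) <= (4, 3) -> finishes; pool += (1, 1) = (5, 4)
  T8 needs (0, 4) <= (5, 4) -> finishes; pool += (2, 0) = (7, 4)
  T7 needs (7, 1) <= (7, 4) -> finishes; pool += (0, 3) = (7, 7)
  T4 needs (6, 1) <= (7, 7) -> finishes; pool += (2, 0) = (9, 7)


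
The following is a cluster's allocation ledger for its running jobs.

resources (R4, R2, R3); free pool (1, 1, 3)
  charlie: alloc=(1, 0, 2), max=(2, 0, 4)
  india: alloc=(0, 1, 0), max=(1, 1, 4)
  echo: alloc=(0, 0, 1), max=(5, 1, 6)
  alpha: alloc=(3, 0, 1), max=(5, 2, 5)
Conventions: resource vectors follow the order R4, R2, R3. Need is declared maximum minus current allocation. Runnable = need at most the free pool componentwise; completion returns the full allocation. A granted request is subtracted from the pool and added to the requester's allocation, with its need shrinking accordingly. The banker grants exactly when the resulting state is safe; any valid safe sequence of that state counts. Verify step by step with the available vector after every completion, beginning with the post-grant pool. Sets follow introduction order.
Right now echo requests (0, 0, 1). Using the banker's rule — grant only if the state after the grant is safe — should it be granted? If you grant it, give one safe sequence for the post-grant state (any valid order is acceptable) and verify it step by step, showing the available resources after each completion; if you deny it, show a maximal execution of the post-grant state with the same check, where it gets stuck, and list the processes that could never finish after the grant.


GRANT — the state after the grant stays safe, e.g. via charlie, india, alpha, echo.
Key observation: with (1, 1, 2) left after the transfer, charlie can run at once — the state stays safe.
Check on the post-grant state, step by step:
  pool = (1, 1, 2)
  run charlie (needs (1, 0, 2), free (1, 1, 2)); after release of (1, 0, 2) the pool is (2, 1, 4)
  run india (needs (1, 0, 4), free (2, 1, 4)); after release of (0, 1, 0) the pool is (2, 2, 4)
  run alpha (needs (2, 2, 4), free (2, 2, 4)); after release of (3, 0, 1) the pool is (5, 2, 5)
  run echo (needs (5, 1, 4), free (5, 2, 5)); after release of (0, 0, 2) the pool is (5, 2, 7)


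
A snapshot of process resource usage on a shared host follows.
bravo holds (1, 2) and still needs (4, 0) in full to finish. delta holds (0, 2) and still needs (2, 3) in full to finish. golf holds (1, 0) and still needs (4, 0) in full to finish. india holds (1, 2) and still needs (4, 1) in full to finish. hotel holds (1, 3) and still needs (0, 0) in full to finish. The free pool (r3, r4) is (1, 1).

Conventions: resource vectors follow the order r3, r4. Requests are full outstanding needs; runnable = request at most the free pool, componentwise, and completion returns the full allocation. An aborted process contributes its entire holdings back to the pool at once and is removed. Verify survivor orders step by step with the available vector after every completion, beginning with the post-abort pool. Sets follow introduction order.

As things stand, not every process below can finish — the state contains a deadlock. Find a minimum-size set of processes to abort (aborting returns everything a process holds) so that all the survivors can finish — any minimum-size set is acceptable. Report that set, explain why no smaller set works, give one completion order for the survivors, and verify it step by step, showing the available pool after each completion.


Abort golf and india.
Key observation: bravo was stuck for good until golf and india gave back (2, 2); in the order shown it finishes at step 2.
Why nothing smaller works — every single abort fails: bravo alone leaves golf blocked (short on r3); delta alone leaves bravo blocked (short on r3); golf alone leaves bravo blocked (short on r3); india alone leaves bravo blocked (short on r3); hotel alone leaves bravo blocked (short on r3).
The survivors complete as hotel, bravo, delta. Walking it through (starting from the post-abort pool):
  pool = (3, 3)
  run hotel (needs (0, 0), free (3, 3)); after release of (1, 3) the pool is (4, 6)
  run bravo (needs (4, 0), free (4, 6)); after release of (1, 2) the pool is (5, 8)
  run delta (needs (2, 3), free (5, 8)); after release of (0, 2) the pool is (5, 10)


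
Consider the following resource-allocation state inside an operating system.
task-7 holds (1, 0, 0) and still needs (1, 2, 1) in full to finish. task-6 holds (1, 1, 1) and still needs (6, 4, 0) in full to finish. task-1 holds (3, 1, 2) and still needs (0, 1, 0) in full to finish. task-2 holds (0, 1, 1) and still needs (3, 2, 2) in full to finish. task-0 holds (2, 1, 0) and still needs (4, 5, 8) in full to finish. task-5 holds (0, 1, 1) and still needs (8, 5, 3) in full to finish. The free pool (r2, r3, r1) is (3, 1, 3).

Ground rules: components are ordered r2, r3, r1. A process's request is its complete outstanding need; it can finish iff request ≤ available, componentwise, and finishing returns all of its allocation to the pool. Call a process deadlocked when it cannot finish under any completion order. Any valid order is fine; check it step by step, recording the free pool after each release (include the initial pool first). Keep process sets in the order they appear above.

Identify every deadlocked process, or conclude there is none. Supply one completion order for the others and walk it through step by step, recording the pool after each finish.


The deadlocked set is task-6, task-0 and task-5.
Key observation: once task-1, task-7, task-2 finish, the pool peaks at (7, 3, 6) — and every remaining process still needs more r3 than that.
A valid finishing order for the others: task-1, task-7, task-2. Check, step by step:
  pool = (3, 1, 3)
  run task-1 (needs (0, 1, 0), free (3, 1, 3)); after release of (3, 1, 2) the pool is (6, 2, 5)
  run task-7 (needs (1, 2, 1), free (6, 2, 5)); after release of (1, 0, 0) the pool is (7, 2, 5)
  run task-2 (needs (3, 2, 2), free (7, 2, 5)); after release of (0, 1, 1) the pool is (7, 3, 6)
None of the blocked processes ever fits:
  blocked: task-6 wants (6, 4, 0), pool (7, 3, 6) — not enough r3
  blocked: task-0 wants (4, 5, 8), pool (7, 3, 6) — not enough r3 and r1
  blocked: task-5 wants (8, 5, 3), pool (7, 3, 6) — not enough r2 and r3


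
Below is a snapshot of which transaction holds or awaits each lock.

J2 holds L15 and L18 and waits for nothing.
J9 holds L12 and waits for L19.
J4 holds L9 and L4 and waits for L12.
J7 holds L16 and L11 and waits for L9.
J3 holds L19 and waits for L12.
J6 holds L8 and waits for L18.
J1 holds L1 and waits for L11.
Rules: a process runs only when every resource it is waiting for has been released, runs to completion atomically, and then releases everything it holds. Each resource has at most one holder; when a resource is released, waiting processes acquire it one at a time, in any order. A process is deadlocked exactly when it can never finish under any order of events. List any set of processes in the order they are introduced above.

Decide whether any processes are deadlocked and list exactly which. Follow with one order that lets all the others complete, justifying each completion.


The deadlocked set is J9, J4, J7, J3 and J1.
Key observation: the wait chain closes on itself along J9 -> J3 -> J9; J4, J7 and J1 wait into the deadlock from upstream.
A valid finishing order for the others: J2, J6.
Verifying each step:
  J2 waits on nothing -> runs at once and releases L15 and L18
  run J6 (all its waits — L18 — are resolved); releases L8


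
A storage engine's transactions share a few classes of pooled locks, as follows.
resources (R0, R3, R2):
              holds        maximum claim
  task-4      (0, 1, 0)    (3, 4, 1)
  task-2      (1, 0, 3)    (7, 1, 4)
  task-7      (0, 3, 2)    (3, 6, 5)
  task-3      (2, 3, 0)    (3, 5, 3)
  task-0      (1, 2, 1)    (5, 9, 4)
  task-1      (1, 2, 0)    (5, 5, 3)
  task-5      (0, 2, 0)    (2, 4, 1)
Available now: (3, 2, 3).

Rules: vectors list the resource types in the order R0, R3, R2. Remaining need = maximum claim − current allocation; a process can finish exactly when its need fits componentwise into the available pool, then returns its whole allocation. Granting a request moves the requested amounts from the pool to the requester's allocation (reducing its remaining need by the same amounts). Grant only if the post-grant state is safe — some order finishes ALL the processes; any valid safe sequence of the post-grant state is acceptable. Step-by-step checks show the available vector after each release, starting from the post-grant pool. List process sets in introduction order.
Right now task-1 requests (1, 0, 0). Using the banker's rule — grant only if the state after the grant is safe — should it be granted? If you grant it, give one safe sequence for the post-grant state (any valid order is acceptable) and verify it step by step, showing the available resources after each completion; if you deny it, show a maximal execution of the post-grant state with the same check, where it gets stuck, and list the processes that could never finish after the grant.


GRANT: granting preserves safety; a valid post-grant sequence is task-3, task-4, task-1, task-7, task-0, task-5, task-2.
Key observation: the grant leaves (2, 2, 3) free — enough for task-3, whose release restarts the cascade.
Check on the post-grant state, step by step:
  pool = (2, 2, 3)
  task-3: need (1, 2, 3) fits (2, 2, 3); releases (2, 3, 0), pool now (4, 5, 3)
  task-4: need (3, 3, 1) fits (4, 5, 3); releases (0, 1, 0), pool now (4, 6, 3)
  task-1: need (3, 3, 3) fits (4, 6, 3); releases (2, 2, 0), pool now (6, 8, 3)
  task-7: need (3, 3, 3) fits (6, 8, 3); releases (0, 3, 2), pool now (6, 11, 5)
  task-0: need (4, 7, 3) fits (6, 11, 5); releases (1, 2, 1), pool now (7, 13, 6)
  task-5: need (2, 2, 1) fits (7, 13, 6); releases (0, 2, 0), pool now (7, 15, 6)
  task-2: need (6, 1, 1) fits (7, 15, 6); releases (1, 0, 3), pool now (8, 15, 9)
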